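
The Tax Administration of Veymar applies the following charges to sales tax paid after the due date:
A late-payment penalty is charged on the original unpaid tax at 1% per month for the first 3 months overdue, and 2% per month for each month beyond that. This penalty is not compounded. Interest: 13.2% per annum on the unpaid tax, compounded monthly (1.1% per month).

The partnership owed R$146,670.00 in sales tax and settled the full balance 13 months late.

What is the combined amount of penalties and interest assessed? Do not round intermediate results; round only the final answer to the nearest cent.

R$56,149.58

Penalty, months 1–3: 3 × 1% × R$146,670.00 = R$4,400.10
Penalty, months 4–13: 10 × 2% × R$146,670.00 = R$29,334.00
Interest: R$146,670.00 × ((1 + 0.011)^13 − 1) = R$146,670.00 × 0.1528293… = R$22,415.4800…
Penalties + interest = R$33,734.1000 + R$22,415.4800… = R$56,149.58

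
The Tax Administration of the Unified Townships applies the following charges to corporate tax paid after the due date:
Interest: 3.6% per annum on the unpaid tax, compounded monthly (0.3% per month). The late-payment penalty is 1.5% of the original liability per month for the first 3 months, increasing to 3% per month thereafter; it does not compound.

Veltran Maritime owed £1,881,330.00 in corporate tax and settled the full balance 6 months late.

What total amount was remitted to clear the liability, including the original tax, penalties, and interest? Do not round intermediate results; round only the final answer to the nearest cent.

Penalty, months 1–3: 3 × 1.5% × £1,881,330.00 = £84,659.85
Penalty, months 4–6: 3 × 3% × £1,881,330.00 = £169,319.70
Interest: £1,881,330.00 × ((1 + 0.003)^6 − 1) = £1,881,330.00 × 0.0181355… = £34,118.9378…
Total = £1,881,330.00 + £253,979.5500 + £34,118.9378… = £2,169,428.49

£2,169,428.49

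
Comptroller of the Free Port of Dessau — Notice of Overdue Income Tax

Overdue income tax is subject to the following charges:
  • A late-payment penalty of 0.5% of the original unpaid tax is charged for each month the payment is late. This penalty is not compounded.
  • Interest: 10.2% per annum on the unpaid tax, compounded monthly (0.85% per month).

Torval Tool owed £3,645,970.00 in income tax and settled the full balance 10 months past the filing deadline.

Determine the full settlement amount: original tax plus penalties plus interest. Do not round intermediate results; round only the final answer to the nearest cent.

Late-payment penalty: 10 × 0.5% × £3,645,970.00 = £182,298.50
Interest: £3,645,970.00 × ((1 + 0.0085)^10 − 1) = £3,645,970.00 × 0.0883261… = £322,034.1375…
Total = £3,645,970.00 + £182,298.5000 + £322,034.1375… = £4,150,302.64

£4,150,302.64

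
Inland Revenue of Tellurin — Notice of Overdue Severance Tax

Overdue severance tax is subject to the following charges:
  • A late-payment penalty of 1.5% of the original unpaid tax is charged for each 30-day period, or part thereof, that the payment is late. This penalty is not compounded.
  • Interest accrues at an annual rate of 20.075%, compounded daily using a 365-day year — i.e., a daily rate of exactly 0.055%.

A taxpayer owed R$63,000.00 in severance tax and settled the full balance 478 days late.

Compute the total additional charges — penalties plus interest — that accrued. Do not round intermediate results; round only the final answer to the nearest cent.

Penalty periods: ⌈478/30⌉ = 16; penalty = 16 × 1.5% × R$63,000.00 = R$15,120.00
Interest: R$63,000.00 × ((1 + 0.00055)^478 − 1) = R$63,000.00 × 0.30060264… = R$18,937.9665…
Penalties + interest = R$15,120.0000 + R$18,937.9665… = R$34,057.97

R$34,057.97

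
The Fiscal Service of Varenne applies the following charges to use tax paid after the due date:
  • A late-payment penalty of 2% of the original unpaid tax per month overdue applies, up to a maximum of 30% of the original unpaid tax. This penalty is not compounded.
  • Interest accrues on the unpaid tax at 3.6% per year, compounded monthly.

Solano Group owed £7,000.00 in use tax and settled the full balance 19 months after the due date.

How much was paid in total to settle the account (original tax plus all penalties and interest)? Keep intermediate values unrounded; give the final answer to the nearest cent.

Penalty (uncapped): 19 × 2% × £7,000.00 = £2,660.00; cap = 30% × £7,000.00 = £2,100.00 → penalty = £2,100.00
Interest (3.6%/yr ÷ 12 = 0.3%/month): £7,000.00 × ((1 + 0.003)^19 − 1) = £409.9584…
Total = £7,000.00 + £2,100.0000 + £409.9584… = £9,509.96

£9,509.96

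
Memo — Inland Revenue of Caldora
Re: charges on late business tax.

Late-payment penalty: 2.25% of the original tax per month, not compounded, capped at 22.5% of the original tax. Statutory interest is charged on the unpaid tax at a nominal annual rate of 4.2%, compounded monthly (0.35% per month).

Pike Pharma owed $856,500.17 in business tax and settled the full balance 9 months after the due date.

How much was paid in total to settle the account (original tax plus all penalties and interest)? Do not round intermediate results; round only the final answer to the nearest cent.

Penalty: 9 × 2.25% × $856,500.17 = $173,441.28… (below the 22.5% cap of $192,712.54…)
Interest: $856,500.17 × ((1 + 0.0035)^9 − 1) = $856,500.17 × 0.0319446… = $27,360.5729…
Total = $856,500.17 + $173,441.2844… + $27,360.5729… = $1,057,302.03

$1,057,302.03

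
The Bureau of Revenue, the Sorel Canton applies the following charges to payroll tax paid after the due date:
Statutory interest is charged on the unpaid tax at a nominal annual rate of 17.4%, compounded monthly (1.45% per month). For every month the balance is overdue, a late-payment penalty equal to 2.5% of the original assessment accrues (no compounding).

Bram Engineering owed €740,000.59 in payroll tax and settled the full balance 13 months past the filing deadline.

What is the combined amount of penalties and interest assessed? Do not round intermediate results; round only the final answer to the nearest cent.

Late-payment penalty = 2.5% × €740,000.59 × 13 mo = €240,500.19…
Interest: €740,000.59 × ((1 + 0.0145)^13 − 1) = €740,000.59 × 0.2058039… = €152,294.9737…
Penalties + interest = €240,500.1918… + €152,294.9737… = €392,795.17

€392,795.17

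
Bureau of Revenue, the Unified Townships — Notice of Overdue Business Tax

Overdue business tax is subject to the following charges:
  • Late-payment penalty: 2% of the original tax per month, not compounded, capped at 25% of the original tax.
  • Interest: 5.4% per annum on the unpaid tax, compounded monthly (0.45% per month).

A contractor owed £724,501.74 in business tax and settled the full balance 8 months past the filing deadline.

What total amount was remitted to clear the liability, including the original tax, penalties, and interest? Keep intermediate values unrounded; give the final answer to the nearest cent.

Penalty: 8 × 2% × £724,501.74 = £115,920.28… (below the 25% cap of £181,125.44…)
Interest: £724,501.74 × ((1 + 0.0045)^8 − 1) = £724,501.74 × 0.0365721… = £26,496.5731…
Total = £724,501.74 + £115,920.2784 + £26,496.5731… = £866,918.59

£866,918.59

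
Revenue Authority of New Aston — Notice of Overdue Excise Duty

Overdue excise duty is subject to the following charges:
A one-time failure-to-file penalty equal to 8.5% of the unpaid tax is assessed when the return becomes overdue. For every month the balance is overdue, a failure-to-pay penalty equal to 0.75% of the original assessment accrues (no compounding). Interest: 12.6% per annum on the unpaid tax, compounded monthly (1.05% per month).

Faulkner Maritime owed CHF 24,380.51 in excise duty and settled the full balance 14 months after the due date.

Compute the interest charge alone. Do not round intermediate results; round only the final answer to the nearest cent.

CHF 3,839.11

Interest: CHF 24,380.51 × ((1 + 0.0105)^14 − 1) = CHF 24,380.51 × 0.1574666… = CHF 3,839.1149…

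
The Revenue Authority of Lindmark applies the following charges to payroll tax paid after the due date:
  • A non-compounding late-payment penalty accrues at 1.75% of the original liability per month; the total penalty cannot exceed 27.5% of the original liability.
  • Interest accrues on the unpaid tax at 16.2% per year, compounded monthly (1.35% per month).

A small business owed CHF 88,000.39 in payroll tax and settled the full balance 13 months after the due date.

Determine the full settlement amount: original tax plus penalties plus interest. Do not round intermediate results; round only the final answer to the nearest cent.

CHF 124,779.58

Penalty: 13 × 1.75% × CHF 88,000.39 = CHF 20,020.09… (below the 27.5% cap of CHF 24,200.11…)
Interest: CHF 88,000.39 × ((1 + 0.0135)^13 − 1) = CHF 88,000.39 × 0.1904435… = CHF 16,759.1026…
Total = CHF 88,000.39 + CHF 20,020.0887… + CHF 16,759.1026… = CHF 124,779.58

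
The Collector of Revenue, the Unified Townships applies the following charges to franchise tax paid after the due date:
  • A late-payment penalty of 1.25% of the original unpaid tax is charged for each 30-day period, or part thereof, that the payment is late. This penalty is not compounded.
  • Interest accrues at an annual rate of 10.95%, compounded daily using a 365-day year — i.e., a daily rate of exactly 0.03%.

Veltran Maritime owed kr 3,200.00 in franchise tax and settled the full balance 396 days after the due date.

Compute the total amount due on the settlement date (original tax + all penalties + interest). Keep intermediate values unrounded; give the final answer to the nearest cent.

kr 4,163.60

Penalty periods: ⌈396/30⌉ = 14; penalty = 14 × 1.25% × kr 3,200.00 = kr 560.00
Interest: kr 3,200.00 × ((1 + 0.0003)^396 − 1) = kr 3,200.00 × 0.12612460… = kr 403.5987…
Total = kr 3,200.00 + kr 560.0000 + kr 403.5987… = kr 4,163.60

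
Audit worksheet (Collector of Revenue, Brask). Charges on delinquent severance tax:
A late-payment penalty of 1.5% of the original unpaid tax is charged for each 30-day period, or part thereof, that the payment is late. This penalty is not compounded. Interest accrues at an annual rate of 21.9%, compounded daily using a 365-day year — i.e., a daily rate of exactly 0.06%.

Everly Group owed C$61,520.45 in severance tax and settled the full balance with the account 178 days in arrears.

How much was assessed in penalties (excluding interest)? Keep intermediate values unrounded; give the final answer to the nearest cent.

C$5,536.84

Penalty periods: ⌈178/30⌉ = 6; penalty = 6 × 1.5% × C$61,520.45 = C$5,536.84…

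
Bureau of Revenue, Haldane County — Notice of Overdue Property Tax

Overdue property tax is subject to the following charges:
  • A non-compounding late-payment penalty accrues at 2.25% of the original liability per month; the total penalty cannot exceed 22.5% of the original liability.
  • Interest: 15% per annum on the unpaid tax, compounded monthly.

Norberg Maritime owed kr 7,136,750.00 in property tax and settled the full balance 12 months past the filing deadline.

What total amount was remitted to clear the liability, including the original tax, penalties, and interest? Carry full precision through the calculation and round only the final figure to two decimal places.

kr 9,889,783.55

Penalty (uncapped): 12 × 2.25% × kr 7,136,750.00 = kr 1,926,922.50; cap = 22.5% × kr 7,136,750.00 = kr 1,605,768.75 → penalty = kr 1,605,768.75
Interest (15%/yr ÷ 12 = 1.25%/month): kr 7,136,750.00 × ((1 + 0.0125)^12 − 1) = kr 1,147,264.8044…
Total = kr 7,136,750.00 + kr 1,605,768.7500 + kr 1,147,264.8044… = kr 9,889,783.55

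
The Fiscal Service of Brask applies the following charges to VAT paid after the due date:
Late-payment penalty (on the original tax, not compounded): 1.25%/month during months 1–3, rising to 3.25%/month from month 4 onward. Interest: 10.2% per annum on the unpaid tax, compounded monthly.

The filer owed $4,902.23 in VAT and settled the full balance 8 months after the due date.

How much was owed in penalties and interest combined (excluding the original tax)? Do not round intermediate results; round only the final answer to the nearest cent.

$1,323.89

Penalty, months 1–3: 3 × 1.25% × $4,902.23 = $183.83…
Penalty, months 4–8: 5 × 3.25% × $4,902.23 = $796.61…
Interest (10.2%/yr ÷ 12 = 0.85%/month): $4,902.23 × ((1 + 0.0085)^8 − 1) = $343.4392…
Penalties + interest = $980.4460 + $343.4392… = $1,323.89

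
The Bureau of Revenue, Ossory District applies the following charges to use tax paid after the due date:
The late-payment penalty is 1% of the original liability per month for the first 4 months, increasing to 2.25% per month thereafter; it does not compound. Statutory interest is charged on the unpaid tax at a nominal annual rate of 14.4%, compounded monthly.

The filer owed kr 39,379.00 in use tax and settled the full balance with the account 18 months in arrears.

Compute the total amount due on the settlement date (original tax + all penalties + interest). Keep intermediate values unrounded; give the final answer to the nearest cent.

Penalty, months 1–4: 4 × 1% × kr 39,379.00 = kr 1,575.16
Penalty, months 5–18: 14 × 2.25% × kr 39,379.00 = kr 12,404.39…
Interest (14.4%/yr ÷ 12 = 1.2%/month): kr 39,379.00 × ((1 + 0.012)^18 − 1) = kr 9,431.5733…
Total = kr 39,379.00 + kr 13,979.5450 + kr 9,431.5733… = kr 62,790.12

kr 62,790.12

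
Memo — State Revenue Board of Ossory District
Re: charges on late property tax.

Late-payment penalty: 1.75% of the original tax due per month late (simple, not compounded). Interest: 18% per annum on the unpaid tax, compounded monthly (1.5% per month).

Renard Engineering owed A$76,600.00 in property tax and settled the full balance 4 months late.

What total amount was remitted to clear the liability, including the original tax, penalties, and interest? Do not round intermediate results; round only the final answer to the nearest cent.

Late-payment penalty = 1.75% × A$76,600.00 × 4 mo = A$5,362.00
Interest: A$76,600.00 × ((1 + 0.015)^4 − 1) = A$76,600.00 × 0.0613636… = A$4,700.4480…
Total = A$76,600.00 + A$5,362.0000 + A$4,700.4480… = A$86,662.45

A$86,662.45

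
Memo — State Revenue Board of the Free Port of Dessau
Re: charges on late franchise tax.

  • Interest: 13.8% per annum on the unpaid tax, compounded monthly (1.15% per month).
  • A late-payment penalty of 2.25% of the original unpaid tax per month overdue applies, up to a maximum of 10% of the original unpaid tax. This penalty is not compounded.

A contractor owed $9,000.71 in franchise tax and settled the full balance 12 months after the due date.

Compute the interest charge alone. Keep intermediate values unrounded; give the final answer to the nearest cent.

Interest: $9,000.71 × ((1 + 0.0115)^12 − 1) = $9,000.71 × 0.1470719… = $1,323.7516…

$1,323.75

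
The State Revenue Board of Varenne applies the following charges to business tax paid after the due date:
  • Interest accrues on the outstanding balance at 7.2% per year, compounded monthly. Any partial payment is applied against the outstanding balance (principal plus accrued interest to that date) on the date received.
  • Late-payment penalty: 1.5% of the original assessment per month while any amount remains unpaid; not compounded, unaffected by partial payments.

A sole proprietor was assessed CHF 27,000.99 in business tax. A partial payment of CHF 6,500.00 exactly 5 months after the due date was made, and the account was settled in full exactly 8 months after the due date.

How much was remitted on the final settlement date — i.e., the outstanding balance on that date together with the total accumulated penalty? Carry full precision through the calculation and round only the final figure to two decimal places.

CHF 24,947.00

Monthly rate = 7.2% ÷ 12 = 0.6%
Balance at month 5: CHF 27,000.9900 × (1 + 0.006)^5 = CHF 27,820.7986…
After CHF 6,500.00 payment: CHF 27,820.7986… − CHF 6,500.00 = CHF 21,320.7986…
Balance at month 8: CHF 21,320.7986… × (1 + 0.006)^3 = CHF 21,706.8802…
Penalty: 8 × 1.5% × CHF 27,000.99 = CHF 3,240.12…
Final settlement = outstanding balance + penalty = CHF 21,706.8802… + CHF 3,240.12… = CHF 24,947.00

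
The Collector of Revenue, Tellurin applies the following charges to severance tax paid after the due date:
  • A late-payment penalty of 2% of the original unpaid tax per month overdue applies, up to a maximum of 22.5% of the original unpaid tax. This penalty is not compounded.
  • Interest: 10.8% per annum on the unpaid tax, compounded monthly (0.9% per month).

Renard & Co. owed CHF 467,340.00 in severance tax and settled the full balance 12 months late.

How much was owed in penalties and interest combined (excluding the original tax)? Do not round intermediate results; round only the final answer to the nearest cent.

Penalty (uncapped): 12 × 2% × CHF 467,340.00 = CHF 112,161.60; cap = 22.5% × CHF 467,340.00 = CHF 105,151.50 → penalty = CHF 105,151.50
Interest: CHF 467,340.00 × ((1 + 0.009)^12 − 1) = CHF 467,340.00 × 0.1135097… = CHF 53,047.6115…
Penalties + interest = CHF 105,151.5000 + CHF 53,047.6115… = CHF 158,199.11

CHF 158,199.11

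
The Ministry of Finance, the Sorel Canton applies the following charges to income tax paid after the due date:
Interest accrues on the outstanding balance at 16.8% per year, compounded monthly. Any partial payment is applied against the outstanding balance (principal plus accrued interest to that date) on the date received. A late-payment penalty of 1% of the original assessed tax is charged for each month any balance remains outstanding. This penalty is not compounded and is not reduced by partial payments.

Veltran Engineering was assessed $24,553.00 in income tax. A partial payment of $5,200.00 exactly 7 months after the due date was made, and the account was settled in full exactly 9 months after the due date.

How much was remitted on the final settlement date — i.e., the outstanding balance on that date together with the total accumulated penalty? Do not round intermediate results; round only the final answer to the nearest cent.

Monthly rate = 16.8% ÷ 12 = 1.4%
Balance at month 7: $24,553.0000 × (1 + 0.014)^7 = $27,062.6455…
After $5,200.00 payment: $27,062.6455… − $5,200.00 = $21,862.6455…
Balance at month 9: $21,862.6455… × (1 + 0.014)^2 = $22,479.0847…
Penalty: 9 × 1% × $24,553.00 = $2,209.77
Final settlement = outstanding balance + penalty = $22,479.0847… + $2,209.77 = $24,688.85

$24,688.85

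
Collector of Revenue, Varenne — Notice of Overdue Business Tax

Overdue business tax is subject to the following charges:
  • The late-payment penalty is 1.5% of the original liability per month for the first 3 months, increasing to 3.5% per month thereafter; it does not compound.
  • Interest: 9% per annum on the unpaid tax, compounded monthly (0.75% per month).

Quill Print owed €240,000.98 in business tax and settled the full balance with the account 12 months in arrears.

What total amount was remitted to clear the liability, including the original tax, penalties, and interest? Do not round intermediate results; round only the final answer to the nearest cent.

€348,915.08

Penalty, months 1–3: 3 × 1.5% × €240,000.98 = €10,800.04…
Penalty, months 4–12: 9 × 3.5% × €240,000.98 = €75,600.31…
Interest: €240,000.98 × ((1 + 0.0075)^12 − 1) = €240,000.98 × 0.0938069… = €22,513.7474…
Total = €240,000.98 + €86,400.3528 + €22,513.7474… = €348,915.08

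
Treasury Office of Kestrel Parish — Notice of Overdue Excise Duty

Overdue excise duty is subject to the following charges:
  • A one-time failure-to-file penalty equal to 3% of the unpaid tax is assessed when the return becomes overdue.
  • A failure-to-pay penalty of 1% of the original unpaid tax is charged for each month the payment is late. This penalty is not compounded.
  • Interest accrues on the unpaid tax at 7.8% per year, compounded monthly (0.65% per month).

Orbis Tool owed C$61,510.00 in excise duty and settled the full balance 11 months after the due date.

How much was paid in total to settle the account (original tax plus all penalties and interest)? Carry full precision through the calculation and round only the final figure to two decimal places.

C$74,665.12

Failure-to-file penalty: 3% × C$61,510.00 = C$1,845.30
Failure-to-pay penalty = 1% × C$61,510.00 × 11 mo = C$6,766.10
Interest: C$61,510.00 × ((1 + 0.0065)^11 − 1) = C$61,510.00 × 0.0738697… = C$4,543.7226…
Total = C$61,510.00 + C$8,611.4000 + C$4,543.7226… = C$74,665.12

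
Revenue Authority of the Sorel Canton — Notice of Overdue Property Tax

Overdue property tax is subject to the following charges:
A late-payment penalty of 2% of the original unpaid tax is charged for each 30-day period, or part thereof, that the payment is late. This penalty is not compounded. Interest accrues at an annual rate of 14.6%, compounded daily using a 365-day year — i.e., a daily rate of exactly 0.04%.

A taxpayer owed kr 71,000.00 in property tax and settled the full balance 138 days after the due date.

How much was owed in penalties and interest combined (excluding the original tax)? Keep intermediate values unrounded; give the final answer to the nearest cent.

Penalty periods: ⌈138/30⌉ = 5; penalty = 5 × 2% × kr 71,000.00 = kr 7,100.00
Interest: kr 71,000.00 × ((1 + 0.0004)^138 − 1) = kr 71,000.00 × 0.05674028… = kr 4,028.5599…
Penalties + interest = kr 7,100.0000 + kr 4,028.5599… = kr 11,128.56

kr 11,128.56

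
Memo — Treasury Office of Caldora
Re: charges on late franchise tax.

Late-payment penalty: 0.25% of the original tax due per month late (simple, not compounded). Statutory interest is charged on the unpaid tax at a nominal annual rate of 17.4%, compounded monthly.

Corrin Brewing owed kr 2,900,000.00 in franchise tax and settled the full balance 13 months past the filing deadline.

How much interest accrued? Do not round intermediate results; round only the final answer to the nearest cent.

Interest (17.4%/yr ÷ 12 = 1.45%/month): kr 2,900,000.00 × ((1 + 0.0145)^13 − 1) = kr 596,831.1780…

kr 596,831.18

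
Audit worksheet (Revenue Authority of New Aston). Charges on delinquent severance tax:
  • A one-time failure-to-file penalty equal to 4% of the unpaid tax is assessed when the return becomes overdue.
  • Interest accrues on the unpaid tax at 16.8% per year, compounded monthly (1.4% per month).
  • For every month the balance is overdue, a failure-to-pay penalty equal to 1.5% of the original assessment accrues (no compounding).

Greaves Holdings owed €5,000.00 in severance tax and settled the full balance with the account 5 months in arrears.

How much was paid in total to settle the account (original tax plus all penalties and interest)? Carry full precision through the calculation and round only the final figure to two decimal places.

€5,934.94

Failure-to-file penalty: 4% × €5,000.00 = €200.00
Failure-to-pay penalty: 5 × 1.5% × €5,000.00 = €375.00
Interest: €5,000.00 × ((1 + 0.014)^5 − 1) = €5,000.00 × 0.0719876… = €359.9382…
Total = €5,000.00 + €575.0000 + €359.9382… = €5,934.94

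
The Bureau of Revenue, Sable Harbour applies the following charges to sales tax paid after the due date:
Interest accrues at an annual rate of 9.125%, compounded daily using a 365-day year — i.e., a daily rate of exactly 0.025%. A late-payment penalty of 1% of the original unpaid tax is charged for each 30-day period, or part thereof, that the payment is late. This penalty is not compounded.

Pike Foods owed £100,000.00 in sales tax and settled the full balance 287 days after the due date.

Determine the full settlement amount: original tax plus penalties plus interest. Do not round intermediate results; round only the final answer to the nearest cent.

£117,437.71

Penalty periods: ⌈287/30⌉ = 10; penalty = 10 × 1% × £100,000.00 = £10,000.00
Interest: £100,000.00 × ((1 + 0.00025)^287 − 1) = £100,000.00 × 0.07437708… = £7,437.7080…
Total = £100,000.00 + £10,000.0000 + £7,437.7080… = £117,437.71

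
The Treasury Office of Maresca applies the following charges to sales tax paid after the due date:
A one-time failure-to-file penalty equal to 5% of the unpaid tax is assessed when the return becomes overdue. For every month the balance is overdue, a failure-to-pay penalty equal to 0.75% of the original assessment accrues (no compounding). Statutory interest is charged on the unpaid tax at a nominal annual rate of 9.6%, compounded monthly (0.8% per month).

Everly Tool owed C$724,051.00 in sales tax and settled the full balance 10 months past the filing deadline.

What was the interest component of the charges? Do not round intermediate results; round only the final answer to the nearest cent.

Interest: C$724,051.00 × ((1 + 0.008)^10 − 1) = C$724,051.00 × 0.0829423… = C$60,054.4614…

C$60,054.46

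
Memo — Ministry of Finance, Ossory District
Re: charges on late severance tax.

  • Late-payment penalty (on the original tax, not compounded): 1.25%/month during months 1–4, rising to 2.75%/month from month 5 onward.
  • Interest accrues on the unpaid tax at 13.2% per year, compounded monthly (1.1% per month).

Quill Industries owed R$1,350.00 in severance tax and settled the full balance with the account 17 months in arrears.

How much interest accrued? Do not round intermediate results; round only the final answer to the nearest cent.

R$275.94

Interest: R$1,350.00 × ((1 + 0.011)^17 − 1) = R$1,350.00 × 0.2043969… = R$275.9359…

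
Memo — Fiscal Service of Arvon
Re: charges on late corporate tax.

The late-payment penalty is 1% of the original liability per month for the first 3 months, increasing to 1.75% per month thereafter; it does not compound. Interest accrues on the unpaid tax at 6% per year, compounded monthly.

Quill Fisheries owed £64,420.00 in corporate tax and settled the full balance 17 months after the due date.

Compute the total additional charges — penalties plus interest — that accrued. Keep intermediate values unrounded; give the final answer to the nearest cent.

£23,415.80

Penalty, months 1–3: 3 × 1% × £64,420.00 = £1,932.60
Penalty, months 4–17: 14 × 1.75% × £64,420.00 = £15,782.90
Interest (6%/yr ÷ 12 = 0.5%/month): £64,420.00 × ((1 + 0.005)^17 − 1) = £5,700.3008…
Penalties + interest = £17,715.5000 + £5,700.3008… = £23,415.80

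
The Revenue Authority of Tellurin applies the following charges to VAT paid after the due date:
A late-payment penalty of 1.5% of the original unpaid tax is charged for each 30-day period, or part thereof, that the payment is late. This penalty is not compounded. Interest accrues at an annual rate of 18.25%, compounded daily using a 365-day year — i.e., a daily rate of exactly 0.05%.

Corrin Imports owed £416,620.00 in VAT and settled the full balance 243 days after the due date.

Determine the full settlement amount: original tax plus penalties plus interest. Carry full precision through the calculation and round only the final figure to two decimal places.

£526,672.29

Penalty periods: ⌈243/30⌉ = 9; penalty = 9 × 1.5% × £416,620.00 = £56,243.70
Interest: £416,620.00 × ((1 + 0.0005)^243 − 1) = £416,620.00 × 0.12915508… = £53,808.5889…
Total = £416,620.00 + £56,243.7000 + £53,808.5889… = £526,672.29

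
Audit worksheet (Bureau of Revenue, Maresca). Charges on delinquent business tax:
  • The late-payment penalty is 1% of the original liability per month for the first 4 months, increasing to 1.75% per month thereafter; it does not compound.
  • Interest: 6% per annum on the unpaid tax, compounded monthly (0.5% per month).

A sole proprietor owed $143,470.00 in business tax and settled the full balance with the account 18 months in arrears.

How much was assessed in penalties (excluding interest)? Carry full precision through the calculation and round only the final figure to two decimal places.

$40,888.95

Penalty, months 1–4: 4 × 1% × $143,470.00 = $5,738.80
Penalty, months 5–18: 14 × 1.75% × $143,470.00 = $35,150.15
Total penalty = $5,738.80 + $35,150.15 = $40,888.95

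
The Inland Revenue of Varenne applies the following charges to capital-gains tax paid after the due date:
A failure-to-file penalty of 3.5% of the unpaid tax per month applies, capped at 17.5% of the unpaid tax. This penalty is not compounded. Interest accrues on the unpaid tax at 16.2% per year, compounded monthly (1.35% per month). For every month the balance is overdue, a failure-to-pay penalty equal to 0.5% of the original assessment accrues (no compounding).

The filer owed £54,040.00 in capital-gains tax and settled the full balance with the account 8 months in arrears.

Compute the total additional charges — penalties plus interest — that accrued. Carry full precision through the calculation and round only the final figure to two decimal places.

Failure-to-file: 8 × 3.5% × £54,040.00 = £15,131.20, capped at 17.5% × £54,040.00 = £9,457.00
Failure-to-pay penalty = 0.5% × £54,040.00 × 8 mo = £2,161.60
Interest: £54,040.00 × ((1 + 0.0135)^8 − 1) = £54,040.00 × 0.1132431… = £6,119.6588…
Penalties + interest = £11,618.6000 + £6,119.6588… = £17,738.26

£17,738.26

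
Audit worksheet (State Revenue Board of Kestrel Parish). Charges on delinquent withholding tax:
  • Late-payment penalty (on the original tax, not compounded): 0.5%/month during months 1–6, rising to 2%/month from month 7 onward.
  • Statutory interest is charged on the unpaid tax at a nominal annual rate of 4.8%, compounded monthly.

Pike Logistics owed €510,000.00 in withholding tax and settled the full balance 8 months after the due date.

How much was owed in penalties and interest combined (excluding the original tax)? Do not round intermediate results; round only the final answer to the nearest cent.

Penalty, months 1–6: 6 × 0.5% × €510,000.00 = €15,300.00
Penalty, months 7–8: 2 × 2% × €510,000.00 = €20,400.00
Interest (4.8%/yr ÷ 12 = 0.4%/month): €510,000.00 × ((1 + 0.004)^8 − 1) = €16,550.3170…
Penalties + interest = €35,700.0000 + €16,550.3170… = €52,250.32

€52,250.32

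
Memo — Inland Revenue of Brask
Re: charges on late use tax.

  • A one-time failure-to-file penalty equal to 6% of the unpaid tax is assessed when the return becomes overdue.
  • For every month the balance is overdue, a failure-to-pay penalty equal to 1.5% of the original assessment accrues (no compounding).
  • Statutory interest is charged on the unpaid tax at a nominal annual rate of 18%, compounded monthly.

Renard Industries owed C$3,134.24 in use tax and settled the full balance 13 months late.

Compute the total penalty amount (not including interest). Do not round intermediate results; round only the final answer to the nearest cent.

C$799.23

Failure-to-file penalty: 6% × C$3,134.24 = C$188.05…
Failure-to-pay penalty = 1.5% × C$3,134.24 × 13 mo = C$611.18…
Total penalty = C$188.05… + C$611.18… = C$799.23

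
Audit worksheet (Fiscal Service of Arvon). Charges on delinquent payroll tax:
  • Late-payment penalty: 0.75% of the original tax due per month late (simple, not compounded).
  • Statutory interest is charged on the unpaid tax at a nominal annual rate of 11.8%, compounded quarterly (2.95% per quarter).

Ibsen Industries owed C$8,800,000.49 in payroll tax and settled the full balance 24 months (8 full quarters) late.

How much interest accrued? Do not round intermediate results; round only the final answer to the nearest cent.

Interest: C$8,800,000.49 × ((1 + 0.0295)^8 − 1) = C$8,800,000.49 × 0.2618589… = C$2,304,358.7667…

C$2,304,358.77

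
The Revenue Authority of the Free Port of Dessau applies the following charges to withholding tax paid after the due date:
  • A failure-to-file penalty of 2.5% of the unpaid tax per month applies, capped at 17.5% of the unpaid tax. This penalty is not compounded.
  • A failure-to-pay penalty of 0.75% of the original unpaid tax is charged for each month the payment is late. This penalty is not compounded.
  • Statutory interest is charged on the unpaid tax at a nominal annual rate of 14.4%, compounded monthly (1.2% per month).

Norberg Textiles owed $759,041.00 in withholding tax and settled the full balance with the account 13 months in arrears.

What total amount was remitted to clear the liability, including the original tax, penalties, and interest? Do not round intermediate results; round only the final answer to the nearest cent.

$1,093,202.24

Failure-to-file: 13 × 2.5% × $759,041.00 = $246,688.33…, capped at 17.5% × $759,041.00 = $132,832.18…
Failure-to-pay penalty = 0.75% × $759,041.00 × 13 mo = $74,006.50…
Interest: $759,041.00 × ((1 + 0.012)^13 − 1) = $759,041.00 × 0.1677414… = $127,322.5694…
Total = $759,041.00 + $206,838.6725 + $127,322.5694… = $1,093,202.24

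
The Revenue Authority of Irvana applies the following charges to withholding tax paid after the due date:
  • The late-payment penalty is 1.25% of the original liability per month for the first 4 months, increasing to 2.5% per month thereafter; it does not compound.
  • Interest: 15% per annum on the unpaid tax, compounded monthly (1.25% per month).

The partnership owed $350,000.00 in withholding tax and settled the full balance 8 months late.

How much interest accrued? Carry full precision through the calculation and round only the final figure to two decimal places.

$36,570.14

Interest: $350,000.00 × ((1 + 0.0125)^8 − 1) = $350,000.00 × 0.1044861… = $36,570.1354…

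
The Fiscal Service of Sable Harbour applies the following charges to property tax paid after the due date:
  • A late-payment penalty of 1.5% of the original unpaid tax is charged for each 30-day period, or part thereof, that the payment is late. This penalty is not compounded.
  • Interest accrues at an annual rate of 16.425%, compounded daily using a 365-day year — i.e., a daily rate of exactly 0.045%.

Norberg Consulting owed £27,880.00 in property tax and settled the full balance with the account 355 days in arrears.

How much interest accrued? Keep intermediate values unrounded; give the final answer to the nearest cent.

Interest: £27,880.00 × ((1 + 0.00045)^355 − 1) = £27,880.00 × 0.17317537… = £4,828.1294…

£4,828.13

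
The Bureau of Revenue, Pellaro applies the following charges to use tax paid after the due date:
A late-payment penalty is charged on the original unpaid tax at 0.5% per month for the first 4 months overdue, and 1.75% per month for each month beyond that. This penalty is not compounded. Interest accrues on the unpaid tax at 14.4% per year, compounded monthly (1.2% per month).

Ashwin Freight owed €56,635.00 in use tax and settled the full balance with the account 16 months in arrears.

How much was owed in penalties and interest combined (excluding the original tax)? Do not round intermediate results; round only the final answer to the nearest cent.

Penalty, months 1–4: 4 × 0.5% × €56,635.00 = €1,132.70
Penalty, months 5–16: 12 × 1.75% × €56,635.00 = €11,893.35
Interest: €56,635.00 × ((1 + 0.012)^16 − 1) = €56,635.00 × 0.2102865… = €11,909.5777…
Penalties + interest = €13,026.0500 + €11,909.5777… = €24,935.63

€24,935.63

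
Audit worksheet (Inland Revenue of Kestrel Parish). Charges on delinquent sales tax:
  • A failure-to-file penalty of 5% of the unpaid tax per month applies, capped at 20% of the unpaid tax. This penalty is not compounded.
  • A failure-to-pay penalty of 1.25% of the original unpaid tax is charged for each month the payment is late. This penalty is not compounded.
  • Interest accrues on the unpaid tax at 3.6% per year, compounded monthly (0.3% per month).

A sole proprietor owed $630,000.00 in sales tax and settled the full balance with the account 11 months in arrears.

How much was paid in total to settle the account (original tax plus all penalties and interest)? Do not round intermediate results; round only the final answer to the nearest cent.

$863,729.67

Failure-to-file: 11 × 5% × $630,000.00 = $346,500.00, capped at 20% × $630,000.00 = $126,000.00
Failure-to-pay penalty = 1.25% × $630,000.00 × 11 mo = $86,625.00
Interest: $630,000.00 × ((1 + 0.003)^11 − 1) = $630,000.00 × 0.0334995… = $21,104.6736…
Total = $630,000.00 + $212,625.0000 + $21,104.6736… = $863,729.67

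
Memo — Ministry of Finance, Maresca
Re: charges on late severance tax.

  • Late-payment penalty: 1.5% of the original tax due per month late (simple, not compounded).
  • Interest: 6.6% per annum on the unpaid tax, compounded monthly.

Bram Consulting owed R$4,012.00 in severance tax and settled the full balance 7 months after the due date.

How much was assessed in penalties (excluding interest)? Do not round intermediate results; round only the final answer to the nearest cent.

R$421.26

Late-payment penalty = 1.5% × R$4,012.00 × 7 mo = R$421.26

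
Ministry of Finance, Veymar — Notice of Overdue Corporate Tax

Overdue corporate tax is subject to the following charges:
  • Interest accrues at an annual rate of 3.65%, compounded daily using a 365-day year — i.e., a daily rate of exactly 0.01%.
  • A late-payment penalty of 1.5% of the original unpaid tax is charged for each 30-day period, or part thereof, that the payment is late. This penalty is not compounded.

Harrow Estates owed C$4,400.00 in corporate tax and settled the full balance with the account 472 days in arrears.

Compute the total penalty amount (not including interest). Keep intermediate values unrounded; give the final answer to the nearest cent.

Penalty periods: ⌈472/30⌉ = 16; penalty = 16 × 1.5% × C$4,400.00 = C$1,056.00

C$1,056.00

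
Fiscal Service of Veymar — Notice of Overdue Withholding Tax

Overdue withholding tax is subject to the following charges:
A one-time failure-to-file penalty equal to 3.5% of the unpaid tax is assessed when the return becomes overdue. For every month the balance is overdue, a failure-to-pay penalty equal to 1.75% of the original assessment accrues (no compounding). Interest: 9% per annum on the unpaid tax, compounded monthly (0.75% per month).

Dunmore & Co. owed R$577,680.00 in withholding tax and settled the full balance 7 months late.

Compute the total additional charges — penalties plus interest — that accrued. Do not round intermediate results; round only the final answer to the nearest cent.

R$122,003.78

Failure-to-file penalty: 3.5% × R$577,680.00 = R$20,218.80
Failure-to-pay penalty: 7 × 1.75% × R$577,680.00 = R$70,765.80
Interest: R$577,680.00 × ((1 + 0.0075)^7 − 1) = R$577,680.00 × 0.0536961… = R$31,019.1786…
Penalties + interest = R$90,984.6000 + R$31,019.1786… = R$122,003.78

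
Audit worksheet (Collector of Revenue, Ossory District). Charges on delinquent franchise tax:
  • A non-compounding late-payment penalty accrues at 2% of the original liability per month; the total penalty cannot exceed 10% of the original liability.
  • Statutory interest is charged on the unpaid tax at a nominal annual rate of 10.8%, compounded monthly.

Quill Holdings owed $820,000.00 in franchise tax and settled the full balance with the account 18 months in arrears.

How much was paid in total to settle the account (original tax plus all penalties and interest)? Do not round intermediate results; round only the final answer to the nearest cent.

$1,045,506.93

Penalty (uncapped): 18 × 2% × $820,000.00 = $295,200.00; cap = 10% × $820,000.00 = $82,000.00 → penalty = $82,000.00
Interest (10.8%/yr ÷ 12 = 0.9%/month): $820,000.00 × ((1 + 0.009)^18 − 1) = $143,506.9344…
Total = $820,000.00 + $82,000.0000 + $143,506.9344… = $1,045,506.93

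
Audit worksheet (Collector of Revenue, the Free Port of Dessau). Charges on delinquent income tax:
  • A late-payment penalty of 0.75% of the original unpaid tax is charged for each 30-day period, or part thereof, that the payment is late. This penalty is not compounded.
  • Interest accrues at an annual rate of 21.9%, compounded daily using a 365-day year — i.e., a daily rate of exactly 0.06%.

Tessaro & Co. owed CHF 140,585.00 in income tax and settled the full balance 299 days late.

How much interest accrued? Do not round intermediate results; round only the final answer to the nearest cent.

CHF 27,615.80

Interest: CHF 140,585.00 × ((1 + 0.0006)^299 − 1) = CHF 140,585.00 × 0.19643488… = CHF 27,615.7976…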